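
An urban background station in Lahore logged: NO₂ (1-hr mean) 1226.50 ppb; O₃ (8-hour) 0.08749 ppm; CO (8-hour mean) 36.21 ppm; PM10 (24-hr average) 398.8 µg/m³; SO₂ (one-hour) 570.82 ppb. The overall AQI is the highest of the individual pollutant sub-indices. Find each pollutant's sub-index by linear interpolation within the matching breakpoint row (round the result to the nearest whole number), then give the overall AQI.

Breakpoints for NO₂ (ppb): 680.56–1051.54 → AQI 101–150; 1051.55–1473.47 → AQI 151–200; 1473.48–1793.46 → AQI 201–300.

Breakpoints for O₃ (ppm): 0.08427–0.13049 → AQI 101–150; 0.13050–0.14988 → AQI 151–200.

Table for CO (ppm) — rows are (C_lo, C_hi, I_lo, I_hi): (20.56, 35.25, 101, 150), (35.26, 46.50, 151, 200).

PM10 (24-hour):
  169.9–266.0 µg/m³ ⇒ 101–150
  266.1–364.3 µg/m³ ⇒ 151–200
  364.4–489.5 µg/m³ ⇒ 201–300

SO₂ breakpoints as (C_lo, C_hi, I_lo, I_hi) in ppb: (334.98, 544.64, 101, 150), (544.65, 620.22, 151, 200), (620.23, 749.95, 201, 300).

228

NO₂: 1226.50 lies in 1051.55–1473.47, so I_lo=151, I_hi=200, C_lo=1051.55, C_hi=1473.47.
(200−151)/(1473.47−1051.55) × (1226.50−1051.55) + 151 = 49/421.92 × 174.95 + 151 ≈ 171.32 → 171.
O₃: row 0.08427–0.13049 (AQI 101–150). (150−101)·(0.08749−0.08427)/(0.13049−0.08427) + 101 = 49·0.00322/0.04622 + 101 ≈ 104.41 → 104.
CO: 36.21 ∈ [35.26, 46.50] ↔ index [151, 200].
151 + (36.21−35.26)·(200−151)/(46.50−35.26) = 151 + 0.95·49/11.24 ≈ 155.14, so AQI = 155.
PM10 398.8: bracket 364.4–489.5 → index 201–300; slope 99/125.1, offset 34.4.
AQI = 201 + 99/125.1·34.4 ≈ 228.22 ⇒ 228.
SO₂: 570.82 lies in 544.65–620.22, so I_lo=151, I_hi=200, C_lo=544.65, C_hi=620.22.
(200−151)/(620.22−544.65) × (570.82−544.65) + 151 = 49/75.57 × 26.17 + 151 ≈ 167.97 → 168.
Sub-indices: NO₂→171, O₃→104, CO→155, PM10→228, SO₂→168. Overall AQI = max = 228; dominant pollutant is PM10.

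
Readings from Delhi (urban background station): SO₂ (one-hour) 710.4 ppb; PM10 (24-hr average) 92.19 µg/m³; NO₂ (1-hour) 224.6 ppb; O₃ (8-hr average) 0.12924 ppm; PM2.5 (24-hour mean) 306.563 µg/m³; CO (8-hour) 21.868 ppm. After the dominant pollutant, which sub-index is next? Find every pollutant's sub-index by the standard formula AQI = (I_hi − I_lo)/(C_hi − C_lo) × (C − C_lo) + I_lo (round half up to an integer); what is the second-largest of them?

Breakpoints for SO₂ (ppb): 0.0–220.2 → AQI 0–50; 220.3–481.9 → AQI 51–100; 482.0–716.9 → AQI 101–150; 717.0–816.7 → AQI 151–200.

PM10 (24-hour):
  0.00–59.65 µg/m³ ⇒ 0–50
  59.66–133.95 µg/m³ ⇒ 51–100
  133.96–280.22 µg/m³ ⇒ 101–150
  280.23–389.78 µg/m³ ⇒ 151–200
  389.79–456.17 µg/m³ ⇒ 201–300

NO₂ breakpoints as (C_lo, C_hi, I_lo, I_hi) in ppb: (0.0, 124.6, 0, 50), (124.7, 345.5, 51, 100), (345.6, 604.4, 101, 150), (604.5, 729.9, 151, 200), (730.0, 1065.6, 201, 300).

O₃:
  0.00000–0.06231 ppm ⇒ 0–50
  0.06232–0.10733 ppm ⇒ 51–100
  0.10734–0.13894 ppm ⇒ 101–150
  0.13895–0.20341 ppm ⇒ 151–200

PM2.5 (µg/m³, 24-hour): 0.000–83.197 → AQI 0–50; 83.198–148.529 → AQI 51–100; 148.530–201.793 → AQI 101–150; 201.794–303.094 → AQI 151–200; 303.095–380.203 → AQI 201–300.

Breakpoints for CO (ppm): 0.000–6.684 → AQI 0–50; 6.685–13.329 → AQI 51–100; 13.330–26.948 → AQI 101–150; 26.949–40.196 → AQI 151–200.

SO₂: 710.4 ∈ [482.0, 716.9] ↔ index [101, 150].
101 + (710.4−482.0)·(150−101)/(716.9−482.0) = 101 + 228.4·49/234.9 ≈ 148.64, so AQI = 149.
PM10: row 59.66–133.95 (AQI 51–100). (100−51)·(92.19−59.66)/(133.95−59.66) + 51 = 49·32.53/74.29 + 51 ≈ 72.46 → 72.
NO₂ 224.6: bracket 124.7–345.5 → index 51–100; slope 49/220.8, offset 99.9.
AQI = 51 + 49/220.8·99.9 ≈ 73.17 ⇒ 73.
O₃: 0.12924 lies in 0.10734–0.13894, so I_lo=101, I_hi=150, C_lo=0.10734, C_hi=0.13894.
(150−101)/(0.13894−0.10734) × (0.12924−0.10734) + 101 = 49/0.03160 × 0.02190 + 101 ≈ 134.96 → 135.
PM2.5: 306.563 ∈ [303.095, 380.203] ↔ index [201, 300].
201 + (306.563−303.095)·(300−201)/(380.203−303.095) = 201 + 3.468·99/77.108 ≈ 205.45, so AQI = 205.
CO: 21.868 ∈ [13.330, 26.948] ↔ index [101, 150].
101 + (21.868−13.330)·(150−101)/(26.948−13.330) = 101 + 8.538·49/13.618 ≈ 131.72, so AQI = 132.
Sub-indices: SO₂→149, PM10→72, NO₂→73, O₃→135, PM2.5→205, CO→132. Ranked high→low: 205, 149, 135, 132, 73, 72. Second-highest sub-index = 149.

149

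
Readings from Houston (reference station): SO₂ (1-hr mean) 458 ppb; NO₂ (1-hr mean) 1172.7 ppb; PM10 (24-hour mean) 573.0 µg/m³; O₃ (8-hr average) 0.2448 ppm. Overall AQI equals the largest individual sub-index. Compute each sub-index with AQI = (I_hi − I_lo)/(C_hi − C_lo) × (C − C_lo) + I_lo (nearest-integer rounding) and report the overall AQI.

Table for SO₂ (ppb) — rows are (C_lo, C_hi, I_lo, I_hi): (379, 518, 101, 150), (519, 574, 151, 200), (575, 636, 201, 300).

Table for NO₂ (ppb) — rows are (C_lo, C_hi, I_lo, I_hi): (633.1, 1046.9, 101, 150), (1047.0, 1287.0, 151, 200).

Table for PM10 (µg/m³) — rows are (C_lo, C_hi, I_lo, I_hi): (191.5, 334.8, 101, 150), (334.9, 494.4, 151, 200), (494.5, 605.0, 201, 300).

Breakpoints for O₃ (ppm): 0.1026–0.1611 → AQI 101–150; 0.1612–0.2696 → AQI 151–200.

271

SO₂: 458 lies in 379–518, so I_lo=101, I_hi=150, C_lo=379, C_hi=518.
(150−101)/(518−379) × (458−379) + 101 = 49/139 × 79 + 101 ≈ 128.85 → 129.
NO₂: 1172.7 lies in 1047.0–1287.0, so I_lo=151, I_hi=200, C_lo=1047.0, C_hi=1287.0.
(200−151)/(1287.0−1047.0) × (1172.7−1047.0) + 151 = 49/240.0 × 125.7 + 151 ≈ 176.66 → 177.
PM10: 573.0 ∈ [494.5, 605.0] ↔ index [201, 300].
201 + (573.0−494.5)·(300−201)/(605.0−494.5) = 201 + 78.5·99/110.5 ≈ 271.33, so AQI = 271.
O₃ 0.2448: bracket 0.1612–0.2696 → index 151–200; slope 49/0.1084, offset 0.0836.
AQI = 151 + 49/0.1084·0.0836 ≈ 188.79 ⇒ 189.
Sub-indices: SO₂→129, NO₂→177, PM10→271, O₃→189. Overall AQI = max = 271; dominant pollutant is PM10.
AQI 271: Very Unhealthy.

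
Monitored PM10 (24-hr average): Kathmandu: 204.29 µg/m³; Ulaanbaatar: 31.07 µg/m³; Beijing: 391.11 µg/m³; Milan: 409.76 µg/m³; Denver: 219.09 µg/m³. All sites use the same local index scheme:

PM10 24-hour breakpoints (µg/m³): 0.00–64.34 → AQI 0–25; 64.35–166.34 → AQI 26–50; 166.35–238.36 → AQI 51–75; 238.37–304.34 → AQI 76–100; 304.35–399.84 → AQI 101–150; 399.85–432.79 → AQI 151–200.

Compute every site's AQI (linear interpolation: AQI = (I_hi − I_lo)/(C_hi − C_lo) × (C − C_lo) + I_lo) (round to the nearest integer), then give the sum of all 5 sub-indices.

Kathmandu 204.29: bracket 166.35–238.36 → index 51–75; slope 24/72.01, offset 37.94.
AQI = 51 + 24/72.01·37.94 ≈ 63.64 ⇒ 64.
Ulaanbaatar: 31.07 ∈ [0.00, 64.34] ↔ index [0, 25].
0 + (31.07−0.00)·(25−0)/(64.34−0.00) = 0 + 31.07·25/64.34 ≈ 12.07, so AQI = 12.
Beijing 391.11: bracket 304.35–399.84 → index 101–150; slope 49/95.49, offset 86.76.
AQI = 101 + 49/95.49·86.76 ≈ 145.52 ⇒ 146.
Milan: row 399.85–432.79 (AQI 151–200). (200−151)·(409.76−399.85)/(432.79−399.85) + 151 = 49·9.91/32.94 + 151 ≈ 165.74 → 166.
Denver: row 166.35–238.36 (AQI 51–75). (75−51)·(219.09−166.35)/(238.36−166.35) + 51 = 24·52.74/72.01 + 51 ≈ 68.58 → 69.
AQIs: Kathmandu=64, Ulaanbaatar=12, Beijing=146, Milan=166, Denver=69. Sum = 64 + 12 + 146 + 166 + 69 = 457.

457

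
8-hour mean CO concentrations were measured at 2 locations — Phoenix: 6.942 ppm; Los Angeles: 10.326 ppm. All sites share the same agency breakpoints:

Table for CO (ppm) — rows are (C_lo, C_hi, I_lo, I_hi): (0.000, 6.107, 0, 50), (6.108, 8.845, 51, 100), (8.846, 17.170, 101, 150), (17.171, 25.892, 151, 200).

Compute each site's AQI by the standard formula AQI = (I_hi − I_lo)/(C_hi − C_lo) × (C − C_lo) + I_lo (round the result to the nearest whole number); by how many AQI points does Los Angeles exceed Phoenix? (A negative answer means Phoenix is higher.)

Phoenix: 6.942 ∈ [6.108, 8.845] ↔ index [51, 100].
51 + (6.942−6.108)·(100−51)/(8.845−6.108) = 51 + 0.834·49/2.737 ≈ 65.93, so AQI = 66.
Los Angeles 10.326: bracket 8.846–17.170 → index 101–150; slope 49/8.324, offset 1.480.
AQI = 101 + 49/8.324·1.480 ≈ 109.71 ⇒ 110.
AQIs: Phoenix=66, Los Angeles=110. Los Angeles (110) − Phoenix (66) = 44.

44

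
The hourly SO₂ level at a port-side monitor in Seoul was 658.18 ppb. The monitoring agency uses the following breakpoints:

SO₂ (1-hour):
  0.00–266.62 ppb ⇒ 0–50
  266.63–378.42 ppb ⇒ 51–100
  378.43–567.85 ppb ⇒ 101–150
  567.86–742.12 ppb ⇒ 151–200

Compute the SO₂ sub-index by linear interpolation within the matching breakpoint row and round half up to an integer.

SO₂: 658.18 ∈ [567.86, 742.12] ↔ index [151, 200].
151 + (658.18−567.86)·(200−151)/(742.12−567.86) = 151 + 90.32·49/174.26 ≈ 176.40, so AQI = 176.

176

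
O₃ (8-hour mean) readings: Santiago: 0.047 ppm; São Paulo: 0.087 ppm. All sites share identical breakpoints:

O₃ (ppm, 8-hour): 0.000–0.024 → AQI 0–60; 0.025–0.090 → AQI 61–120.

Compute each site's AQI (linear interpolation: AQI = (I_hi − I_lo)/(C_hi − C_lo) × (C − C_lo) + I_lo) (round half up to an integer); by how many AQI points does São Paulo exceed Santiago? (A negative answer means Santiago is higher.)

Santiago 0.047: bracket 0.025–0.090 → index 61–120; slope 59/0.065, offset 0.022.
AQI = 61 + 59/0.065·0.022 ≈ 80.97 ⇒ 81.
São Paulo 0.087: bracket 0.025–0.090 → index 61–120; slope 59/0.065, offset 0.062.
AQI = 61 + 59/0.065·0.062 ≈ 117.28 ⇒ 117.
AQIs: Santiago=81, São Paulo=117. São Paulo (117) − Santiago (81) = 36.

36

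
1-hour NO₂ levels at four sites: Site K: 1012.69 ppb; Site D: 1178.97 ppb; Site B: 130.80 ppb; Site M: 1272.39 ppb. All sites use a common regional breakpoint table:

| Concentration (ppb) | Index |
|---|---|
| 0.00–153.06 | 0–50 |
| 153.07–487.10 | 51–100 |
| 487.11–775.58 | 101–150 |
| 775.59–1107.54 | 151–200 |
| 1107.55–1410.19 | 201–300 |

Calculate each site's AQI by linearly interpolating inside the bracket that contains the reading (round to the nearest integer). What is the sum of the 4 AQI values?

708

Site K: row 775.59–1107.54 (AQI 151–200). (200−151)·(1012.69−775.59)/(1107.54−775.59) + 151 = 49·237.10/331.95 + 151 ≈ 186.00 → 186.
Site D: 1178.97 lies in 1107.55–1410.19, so I_lo=201, I_hi=300, C_lo=1107.55, C_hi=1410.19.
(300−201)/(1410.19−1107.55) × (1178.97−1107.55) + 201 = 99/302.64 × 71.42 + 201 ≈ 224.36 → 224.
Site B: 130.80 ∈ [0.00, 153.06] ↔ index [0, 50].
0 + (130.80−0.00)·(50−0)/(153.06−0.00) = 0 + 130.80·50/153.06 ≈ 42.73, so AQI = 43.
Site M: 1272.39 ∈ [1107.55, 1410.19] ↔ index [201, 300].
201 + (1272.39−1107.55)·(300−201)/(1410.19−1107.55) = 201 + 164.84·99/302.64 ≈ 254.92, so AQI = 255.
AQIs: Site K=186, Site D=224, Site B=43, Site M=255. Sum = 186 + 224 + 43 + 255 = 708.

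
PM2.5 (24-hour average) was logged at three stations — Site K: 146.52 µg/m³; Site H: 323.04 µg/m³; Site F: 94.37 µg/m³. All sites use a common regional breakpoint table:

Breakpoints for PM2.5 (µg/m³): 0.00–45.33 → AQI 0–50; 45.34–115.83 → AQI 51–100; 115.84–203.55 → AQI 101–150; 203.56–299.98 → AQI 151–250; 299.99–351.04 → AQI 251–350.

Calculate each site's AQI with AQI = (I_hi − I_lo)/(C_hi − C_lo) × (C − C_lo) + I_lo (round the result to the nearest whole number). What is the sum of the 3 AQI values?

499

Site K 146.52: bracket 115.84–203.55 → index 101–150; slope 49/87.71, offset 30.68.
AQI = 101 + 49/87.71·30.68 ≈ 118.14 ⇒ 118.
Site H 323.04: bracket 299.99–351.04 → index 251–350; slope 99/51.05, offset 23.05.
AQI = 251 + 99/51.05·23.05 ≈ 295.70 ⇒ 296.
Site F: 94.37 ∈ [45.34, 115.83] ↔ index [51, 100].
51 + (94.37−45.34)·(100−51)/(115.83−45.34) = 51 + 49.03·49/70.49 ≈ 85.08, so AQI = 85.
AQIs: Site K=118, Site H=296, Site F=85. Sum = 118 + 296 + 85 = 499.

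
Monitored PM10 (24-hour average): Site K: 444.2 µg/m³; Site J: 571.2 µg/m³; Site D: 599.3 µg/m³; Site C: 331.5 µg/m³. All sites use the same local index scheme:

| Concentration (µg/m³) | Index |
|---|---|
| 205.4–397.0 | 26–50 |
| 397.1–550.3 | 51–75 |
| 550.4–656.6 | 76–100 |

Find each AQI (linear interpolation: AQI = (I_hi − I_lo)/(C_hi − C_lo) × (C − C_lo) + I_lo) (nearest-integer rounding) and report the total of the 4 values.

268

Site K: 444.2 lies in 397.1–550.3, so I_lo=51, I_hi=75, C_lo=397.1, C_hi=550.3.
(75−51)/(550.3−397.1) × (444.2−397.1) + 51 = 24/153.2 × 47.1 + 51 ≈ 58.38 → 58.
Site J: row 550.4–656.6 (AQI 76–100). (100−76)·(571.2−550.4)/(656.6−550.4) + 76 = 24·20.8/106.2 + 76 ≈ 80.70 → 81.
Site D: row 550.4–656.6 (AQI 76–100). (100−76)·(599.3−550.4)/(656.6−550.4) + 76 = 24·48.9/106.2 + 76 ≈ 87.05 → 87.
Site C 331.5: bracket 205.4–397.0 → index 26–50; slope 24/191.6, offset 126.1.
AQI = 26 + 24/191.6·126.1 ≈ 41.80 ⇒ 42.
AQIs: Site K=58, Site J=81, Site D=87, Site C=42. Sum = 58 + 81 + 87 + 42 = 268.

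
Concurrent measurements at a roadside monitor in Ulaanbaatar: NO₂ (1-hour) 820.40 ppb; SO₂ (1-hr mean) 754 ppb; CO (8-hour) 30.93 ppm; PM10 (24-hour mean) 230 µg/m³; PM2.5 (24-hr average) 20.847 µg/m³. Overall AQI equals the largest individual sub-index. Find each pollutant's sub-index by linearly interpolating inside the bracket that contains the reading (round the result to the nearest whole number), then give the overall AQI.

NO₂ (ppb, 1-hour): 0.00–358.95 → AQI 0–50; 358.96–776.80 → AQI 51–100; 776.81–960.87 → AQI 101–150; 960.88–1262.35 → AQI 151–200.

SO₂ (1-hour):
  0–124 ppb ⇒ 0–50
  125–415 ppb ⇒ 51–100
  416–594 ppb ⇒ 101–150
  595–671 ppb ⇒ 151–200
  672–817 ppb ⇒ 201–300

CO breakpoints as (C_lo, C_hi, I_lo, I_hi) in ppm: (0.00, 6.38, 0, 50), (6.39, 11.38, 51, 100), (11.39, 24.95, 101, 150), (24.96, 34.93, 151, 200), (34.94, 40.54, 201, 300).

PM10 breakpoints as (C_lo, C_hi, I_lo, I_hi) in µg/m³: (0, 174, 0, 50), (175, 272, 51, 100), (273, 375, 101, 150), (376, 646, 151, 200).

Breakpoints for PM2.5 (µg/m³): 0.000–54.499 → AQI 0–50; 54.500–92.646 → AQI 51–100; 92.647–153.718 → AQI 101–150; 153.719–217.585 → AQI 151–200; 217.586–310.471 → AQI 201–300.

NO₂: row 776.81–960.87 (AQI 101–150). (150−101)·(820.40−776.81)/(960.87−776.81) + 101 = 49·43.59/184.06 + 101 ≈ 112.60 → 113.
SO₂ 754: bracket 672–817 → index 201–300; slope 99/145, offset 82.
AQI = 201 + 99/145·82 ≈ 256.99 ⇒ 257.
CO: row 24.96–34.93 (AQI 151–200). (200−151)·(30.93−24.96)/(34.93−24.96) + 151 = 49·5.97/9.97 + 151 ≈ 180.34 → 180.
PM10: row 175–272 (AQI 51–100). (100−51)·(230−175)/(272−175) + 51 = 49·55/97 + 51 ≈ 78.78 → 79.
PM2.5: 20.847 lies in 0.000–54.499, so I_lo=0, I_hi=50, C_lo=0.000, C_hi=54.499.
(50−0)/(54.499−0.000) × (20.847−0.000) + 0 = 50/54.499 × 20.847 + 0 ≈ 19.13 → 19.
Sub-indices: NO₂→113, SO₂→257, CO→180, PM10→79, PM2.5→19. Overall AQI = max = 257; dominant pollutant is SO₂.

257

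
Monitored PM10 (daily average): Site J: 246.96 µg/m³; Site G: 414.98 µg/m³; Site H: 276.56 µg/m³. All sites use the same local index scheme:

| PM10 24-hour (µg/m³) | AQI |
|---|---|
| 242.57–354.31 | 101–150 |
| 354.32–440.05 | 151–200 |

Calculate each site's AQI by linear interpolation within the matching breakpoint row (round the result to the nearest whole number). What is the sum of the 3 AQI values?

405

Site J: 246.96 lies in 242.57–354.31, so I_lo=101, I_hi=150, C_lo=242.57, C_hi=354.31.
(150−101)/(354.31−242.57) × (246.96−242.57) + 101 = 49/111.74 × 4.39 + 101 ≈ 102.93 → 103.
Site G: row 354.32–440.05 (AQI 151–200). (200−151)·(414.98−354.32)/(440.05−354.32) + 151 = 49·60.66/85.73 + 151 ≈ 185.67 → 186.
Site H 276.56: bracket 242.57–354.31 → index 101–150; slope 49/111.74, offset 33.99.
AQI = 101 + 49/111.74·33.99 ≈ 115.91 ⇒ 116.
AQIs: Site J=103, Site G=186, Site H=116. Sum = 103 + 186 + 116 = 405.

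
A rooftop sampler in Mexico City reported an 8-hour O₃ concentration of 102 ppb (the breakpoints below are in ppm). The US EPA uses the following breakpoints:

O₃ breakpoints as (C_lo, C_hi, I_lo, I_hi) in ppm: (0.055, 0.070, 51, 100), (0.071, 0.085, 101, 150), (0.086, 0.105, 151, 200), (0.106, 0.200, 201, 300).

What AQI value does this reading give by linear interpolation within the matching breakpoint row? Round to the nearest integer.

192

Convert: 102 ppb = 0.102 ppm.
O₃: 0.102 ∈ [0.086, 0.105] ↔ index [151, 200].
151 + (0.102−0.086)·(200−151)/(0.105−0.086) = 151 + 0.016·49/0.019 ≈ 192.26, so AQI = 192.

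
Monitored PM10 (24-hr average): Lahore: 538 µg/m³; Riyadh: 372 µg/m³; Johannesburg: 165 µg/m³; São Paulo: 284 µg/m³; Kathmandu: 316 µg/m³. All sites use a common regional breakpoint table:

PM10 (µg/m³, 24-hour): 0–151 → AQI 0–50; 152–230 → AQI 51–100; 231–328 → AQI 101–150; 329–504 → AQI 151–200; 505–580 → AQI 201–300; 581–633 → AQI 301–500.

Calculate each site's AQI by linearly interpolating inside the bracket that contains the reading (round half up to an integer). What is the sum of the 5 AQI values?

Lahore: 538 lies in 505–580, so I_lo=201, I_hi=300, C_lo=505, C_hi=580.
(300−201)/(580−505) × (538−505) + 201 = 99/75 × 33 + 201 ≈ 244.56 → 245.
Riyadh: 372 lies in 329–504, so I_lo=151, I_hi=200, C_lo=329, C_hi=504.
(200−151)/(504−329) × (372−329) + 151 = 49/175 × 43 + 151 ≈ 163.04 → 163.
Johannesburg: 165 ∈ [152, 230] ↔ index [51, 100].
51 + (165−152)·(100−51)/(230−152) = 51 + 13·49/78 ≈ 59.17, so AQI = 59.
São Paulo 284: bracket 231–328 → index 101–150; slope 49/97, offset 53.
AQI = 101 + 49/97·53 ≈ 127.77 ⇒ 128.
Kathmandu: row 231–328 (AQI 101–150). (150−101)·(316−231)/(328−231) + 101 = 49·85/97 + 101 ≈ 143.94 → 144.
AQIs: Lahore=245, Riyadh=163, Johannesburg=59, São Paulo=128, Kathmandu=144. Sum = 245 + 163 + 59 + 128 + 144 = 739.

739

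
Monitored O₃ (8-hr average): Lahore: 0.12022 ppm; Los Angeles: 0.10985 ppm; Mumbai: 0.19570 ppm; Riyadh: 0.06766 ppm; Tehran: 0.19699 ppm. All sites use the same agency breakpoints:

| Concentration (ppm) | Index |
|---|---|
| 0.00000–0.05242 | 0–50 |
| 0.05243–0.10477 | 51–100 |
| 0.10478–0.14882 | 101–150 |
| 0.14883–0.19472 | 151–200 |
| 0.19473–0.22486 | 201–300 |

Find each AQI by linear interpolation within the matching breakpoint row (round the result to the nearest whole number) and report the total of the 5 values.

702

Lahore: 0.12022 lies in 0.10478–0.14882, so I_lo=101, I_hi=150, C_lo=0.10478, C_hi=0.14882.
(150−101)/(0.14882−0.10478) × (0.12022−0.10478) + 101 = 49/0.04404 × 0.01544 + 101 ≈ 118.18 → 118.
Los Angeles: 0.10985 ∈ [0.10478, 0.14882] ↔ index [101, 150].
101 + (0.10985−0.10478)·(150−101)/(0.14882−0.10478) = 101 + 0.00507·49/0.04404 ≈ 106.64, so AQI = 107.
Mumbai: row 0.19473–0.22486 (AQI 201–300). (300−201)·(0.19570−0.19473)/(0.22486−0.19473) + 201 = 99·0.00097/0.03013 + 201 ≈ 204.19 → 204.
Riyadh 0.06766: bracket 0.05243–0.10477 → index 51–100; slope 49/0.05234, offset 0.01523.
AQI = 51 + 49/0.05234·0.01523 ≈ 65.26 ⇒ 65.
Tehran: 0.19699 ∈ [0.19473, 0.22486] ↔ index [201, 300].
201 + (0.19699−0.19473)·(300−201)/(0.22486−0.19473) = 201 + 0.00226·99/0.03013 ≈ 208.43, so AQI = 208.
AQIs: Lahore=118, Los Angeles=107, Mumbai=204, Riyadh=65, Tehran=208. Sum = 118 + 107 + 204 + 65 + 208 = 702.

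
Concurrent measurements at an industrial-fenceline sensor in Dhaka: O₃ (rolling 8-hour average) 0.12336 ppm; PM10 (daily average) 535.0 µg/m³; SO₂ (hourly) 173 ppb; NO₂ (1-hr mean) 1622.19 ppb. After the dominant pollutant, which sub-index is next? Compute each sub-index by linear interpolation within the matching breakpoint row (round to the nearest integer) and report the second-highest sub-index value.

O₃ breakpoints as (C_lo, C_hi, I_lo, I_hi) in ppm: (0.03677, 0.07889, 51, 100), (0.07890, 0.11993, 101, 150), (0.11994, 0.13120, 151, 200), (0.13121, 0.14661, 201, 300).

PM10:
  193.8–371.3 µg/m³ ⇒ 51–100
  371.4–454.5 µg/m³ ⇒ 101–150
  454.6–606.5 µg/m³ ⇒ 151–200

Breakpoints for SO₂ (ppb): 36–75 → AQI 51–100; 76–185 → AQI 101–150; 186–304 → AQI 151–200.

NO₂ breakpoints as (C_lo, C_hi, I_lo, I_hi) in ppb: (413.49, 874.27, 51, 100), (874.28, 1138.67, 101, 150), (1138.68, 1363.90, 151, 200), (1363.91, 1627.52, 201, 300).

O₃ 0.12336: bracket 0.11994–0.13120 → index 151–200; slope 49/0.01126, offset 0.00342.
AQI = 151 + 49/0.01126·0.00342 ≈ 165.88 ⇒ 166.
PM10: 535.0 lies in 454.6–606.5, so I_lo=151, I_hi=200, C_lo=454.6, C_hi=606.5.
(200−151)/(606.5−454.6) × (535.0−454.6) + 151 = 49/151.9 × 80.4 + 151 ≈ 176.94 → 177.
SO₂: 173 ∈ [76, 185] ↔ index [101, 150].
101 + (173−76)·(150−101)/(185−76) = 101 + 97·49/109 ≈ 144.61, so AQI = 145.
NO₂: row 1363.91–1627.52 (AQI 201–300). (300−201)·(1622.19−1363.91)/(1627.52−1363.91) + 201 = 99·258.28/263.61 + 201 ≈ 298.00 → 298.
Sub-indices: O₃→166, PM10→177, SO₂→145, NO₂→298. Ranked high→low: 298, 177, 166, 145. Second-highest sub-index = 177.

177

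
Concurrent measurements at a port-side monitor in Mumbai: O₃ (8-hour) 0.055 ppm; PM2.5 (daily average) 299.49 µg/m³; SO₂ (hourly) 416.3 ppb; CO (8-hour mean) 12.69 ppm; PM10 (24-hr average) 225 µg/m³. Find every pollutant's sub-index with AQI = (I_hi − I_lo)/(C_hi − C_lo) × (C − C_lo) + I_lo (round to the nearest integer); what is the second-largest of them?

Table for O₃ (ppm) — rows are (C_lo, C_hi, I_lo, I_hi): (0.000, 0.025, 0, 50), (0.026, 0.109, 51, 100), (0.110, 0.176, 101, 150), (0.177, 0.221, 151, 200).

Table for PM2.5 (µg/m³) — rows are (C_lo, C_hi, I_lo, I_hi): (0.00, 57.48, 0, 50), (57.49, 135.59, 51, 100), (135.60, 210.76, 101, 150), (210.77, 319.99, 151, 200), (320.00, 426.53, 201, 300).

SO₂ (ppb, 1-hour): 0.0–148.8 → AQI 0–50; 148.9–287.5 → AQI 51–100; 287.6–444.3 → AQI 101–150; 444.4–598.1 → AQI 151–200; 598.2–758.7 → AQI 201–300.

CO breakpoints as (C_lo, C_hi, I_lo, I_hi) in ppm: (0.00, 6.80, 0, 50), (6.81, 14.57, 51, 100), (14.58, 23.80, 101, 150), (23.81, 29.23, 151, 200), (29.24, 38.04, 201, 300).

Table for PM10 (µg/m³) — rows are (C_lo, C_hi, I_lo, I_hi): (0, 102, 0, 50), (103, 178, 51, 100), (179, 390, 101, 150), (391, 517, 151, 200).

O₃ 0.055: bracket 0.026–0.109 → index 51–100; slope 49/0.083, offset 0.029.
AQI = 51 + 49/0.083·0.029 ≈ 68.12 ⇒ 68.
PM2.5: row 210.77–319.99 (AQI 151–200). (200−151)·(299.49−210.77)/(319.99−210.77) + 151 = 49·88.72/109.22 + 151 ≈ 190.80 → 191.
SO₂ 416.3: bracket 287.6–444.3 → index 101–150; slope 49/156.7, offset 128.7.
AQI = 101 + 49/156.7·128.7 ≈ 141.24 ⇒ 141.
CO: 12.69 lies in 6.81–14.57, so I_lo=51, I_hi=100, C_lo=6.81, C_hi=14.57.
(100−51)/(14.57−6.81) × (12.69−6.81) + 51 = 49/7.76 × 5.88 + 51 ≈ 88.13 → 88.
PM10: 225 ∈ [179, 390] ↔ index [101, 150].
101 + (225−179)·(150−101)/(390−179) = 101 + 46·49/211 ≈ 111.68, so AQI = 112.
Sub-indices: O₃→68, PM2.5→191, SO₂→141, CO→88, PM10→112. Ranked high→low: 191, 141, 112, 88, 68. Second-highest sub-index = 141.

141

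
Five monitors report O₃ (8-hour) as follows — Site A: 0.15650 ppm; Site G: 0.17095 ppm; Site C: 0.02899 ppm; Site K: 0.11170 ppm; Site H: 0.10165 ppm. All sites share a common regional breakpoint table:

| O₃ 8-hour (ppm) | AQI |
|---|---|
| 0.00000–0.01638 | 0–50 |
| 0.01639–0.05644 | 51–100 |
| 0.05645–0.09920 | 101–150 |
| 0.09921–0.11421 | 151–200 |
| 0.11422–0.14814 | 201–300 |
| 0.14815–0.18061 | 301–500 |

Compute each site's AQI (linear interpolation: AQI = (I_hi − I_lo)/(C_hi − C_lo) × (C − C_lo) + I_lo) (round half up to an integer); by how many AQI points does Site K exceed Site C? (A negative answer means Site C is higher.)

126

Site A: 0.15650 lies in 0.14815–0.18061, so I_lo=301, I_hi=500, C_lo=0.14815, C_hi=0.18061.
(500−301)/(0.18061−0.14815) × (0.15650−0.14815) + 301 = 199/0.03246 × 0.00835 + 301 ≈ 352.19 → 352.
Site G: row 0.14815–0.18061 (AQI 301–500). (500−301)·(0.17095−0.14815)/(0.18061−0.14815) + 301 = 199·0.02280/0.03246 + 301 ≈ 440.78 → 441.
Site C: 0.02899 ∈ [0.01639, 0.05644] ↔ index [51, 100].
51 + (0.02899−0.01639)·(100−51)/(0.05644−0.01639) = 51 + 0.01260·49/0.04005 ≈ 66.42, so AQI = 66.
Site K: 0.11170 ∈ [0.09921, 0.11421] ↔ index [151, 200].
151 + (0.11170−0.09921)·(200−151)/(0.11421−0.09921) = 151 + 0.01249·49/0.01500 ≈ 191.80, so AQI = 192.
Site H 0.10165: bracket 0.09921–0.11421 → index 151–200; slope 49/0.01500, offset 0.00244.
AQI = 151 + 49/0.01500·0.00244 ≈ 158.97 ⇒ 159.
AQIs: Site A=352, Site G=441, Site C=66, Site K=192, Site H=159. Site K (192) − Site C (66) = 126.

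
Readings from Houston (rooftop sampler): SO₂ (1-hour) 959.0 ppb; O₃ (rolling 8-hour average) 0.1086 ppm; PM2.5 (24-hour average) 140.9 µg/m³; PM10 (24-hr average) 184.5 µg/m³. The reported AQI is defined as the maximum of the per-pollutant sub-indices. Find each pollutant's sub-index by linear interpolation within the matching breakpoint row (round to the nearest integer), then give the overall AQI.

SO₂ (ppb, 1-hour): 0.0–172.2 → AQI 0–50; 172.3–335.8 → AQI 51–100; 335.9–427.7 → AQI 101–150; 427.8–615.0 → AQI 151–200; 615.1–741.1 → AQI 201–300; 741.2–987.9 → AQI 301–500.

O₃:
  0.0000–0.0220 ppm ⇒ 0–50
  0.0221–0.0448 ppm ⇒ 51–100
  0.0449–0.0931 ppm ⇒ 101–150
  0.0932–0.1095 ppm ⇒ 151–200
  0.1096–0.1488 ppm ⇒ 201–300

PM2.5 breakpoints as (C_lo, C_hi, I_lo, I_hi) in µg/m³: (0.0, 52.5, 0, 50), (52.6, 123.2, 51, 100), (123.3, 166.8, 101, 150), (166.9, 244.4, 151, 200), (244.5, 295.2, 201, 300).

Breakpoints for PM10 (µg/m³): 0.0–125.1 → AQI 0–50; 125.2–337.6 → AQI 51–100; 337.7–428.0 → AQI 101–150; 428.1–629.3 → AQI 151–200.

477

SO₂ 959.0: bracket 741.2–987.9 → index 301–500; slope 199/246.7, offset 217.8.
AQI = 301 + 199/246.7·217.8 ≈ 476.69 ⇒ 477.
O₃: 0.1086 lies in 0.0932–0.1095, so I_lo=151, I_hi=200, C_lo=0.0932, C_hi=0.1095.
(200−151)/(0.1095−0.0932) × (0.1086−0.0932) + 151 = 49/0.0163 × 0.0154 + 151 ≈ 197.29 → 197.
PM2.5: 140.9 lies in 123.3–166.8, so I_lo=101, I_hi=150, C_lo=123.3, C_hi=166.8.
(150−101)/(166.8−123.3) × (140.9−123.3) + 101 = 49/43.5 × 17.6 + 101 ≈ 120.83 → 121.
PM10 184.5: bracket 125.2–337.6 → index 51–100; slope 49/212.4, offset 59.3.
AQI = 51 + 49/212.4·59.3 ≈ 64.68 ⇒ 65.
Sub-indices: SO₂→477, O₃→197, PM2.5→121, PM10→65. Overall AQI = max = 477; dominant pollutant is SO₂.
AQI 477: Hazardous.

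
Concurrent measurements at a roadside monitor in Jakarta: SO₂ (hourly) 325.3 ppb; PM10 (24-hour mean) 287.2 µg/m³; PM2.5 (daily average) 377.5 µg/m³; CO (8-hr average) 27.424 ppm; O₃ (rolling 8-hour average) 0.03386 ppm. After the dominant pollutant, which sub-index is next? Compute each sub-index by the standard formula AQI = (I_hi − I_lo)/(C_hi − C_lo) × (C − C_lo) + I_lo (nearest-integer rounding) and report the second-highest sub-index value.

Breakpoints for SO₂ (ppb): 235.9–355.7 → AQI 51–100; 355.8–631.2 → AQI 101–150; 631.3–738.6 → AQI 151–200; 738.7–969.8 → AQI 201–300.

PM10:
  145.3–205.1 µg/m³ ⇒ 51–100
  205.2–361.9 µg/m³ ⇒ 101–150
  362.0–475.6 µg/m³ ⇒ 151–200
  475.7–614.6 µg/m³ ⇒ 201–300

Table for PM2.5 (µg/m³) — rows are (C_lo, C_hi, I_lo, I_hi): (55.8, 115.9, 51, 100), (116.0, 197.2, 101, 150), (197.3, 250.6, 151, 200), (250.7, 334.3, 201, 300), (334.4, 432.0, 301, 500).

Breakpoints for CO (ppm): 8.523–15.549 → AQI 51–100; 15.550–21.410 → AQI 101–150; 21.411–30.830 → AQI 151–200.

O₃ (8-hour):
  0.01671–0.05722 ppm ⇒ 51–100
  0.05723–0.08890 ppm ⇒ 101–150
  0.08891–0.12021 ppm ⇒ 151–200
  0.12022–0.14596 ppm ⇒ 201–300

SO₂: 325.3 ∈ [235.9, 355.7] ↔ index [51, 100].
51 + (325.3−235.9)·(100−51)/(355.7−235.9) = 51 + 89.4·49/119.8 ≈ 87.57, so AQI = 88.
PM10: 287.2 ∈ [205.2, 361.9] ↔ index [101, 150].
101 + (287.2−205.2)·(150−101)/(361.9−205.2) = 101 + 82.0·49/156.7 ≈ 126.64, so AQI = 127.
PM2.5 377.5: bracket 334.4–432.0 → index 301–500; slope 199/97.6, offset 43.1.
AQI = 301 + 199/97.6·43.1 ≈ 388.88 ⇒ 389.
CO: 27.424 lies in 21.411–30.830, so I_lo=151, I_hi=200, C_lo=21.411, C_hi=30.830.
(200−151)/(30.830−21.411) × (27.424−21.411) + 151 = 49/9.419 × 6.013 + 151 ≈ 182.28 → 182.
O₃: 0.03386 lies in 0.01671–0.05722, so I_lo=51, I_hi=100, C_lo=0.01671, C_hi=0.05722.
(100−51)/(0.05722−0.01671) × (0.03386−0.01671) + 51 = 49/0.04051 × 0.01715 + 51 ≈ 71.74 → 72.
Sub-indices: SO₂→88, PM10→127, PM2.5→389, CO→182, O₃→72. Ranked high→low: 389, 182, 127, 88, 72. Second-highest sub-index = 182.

182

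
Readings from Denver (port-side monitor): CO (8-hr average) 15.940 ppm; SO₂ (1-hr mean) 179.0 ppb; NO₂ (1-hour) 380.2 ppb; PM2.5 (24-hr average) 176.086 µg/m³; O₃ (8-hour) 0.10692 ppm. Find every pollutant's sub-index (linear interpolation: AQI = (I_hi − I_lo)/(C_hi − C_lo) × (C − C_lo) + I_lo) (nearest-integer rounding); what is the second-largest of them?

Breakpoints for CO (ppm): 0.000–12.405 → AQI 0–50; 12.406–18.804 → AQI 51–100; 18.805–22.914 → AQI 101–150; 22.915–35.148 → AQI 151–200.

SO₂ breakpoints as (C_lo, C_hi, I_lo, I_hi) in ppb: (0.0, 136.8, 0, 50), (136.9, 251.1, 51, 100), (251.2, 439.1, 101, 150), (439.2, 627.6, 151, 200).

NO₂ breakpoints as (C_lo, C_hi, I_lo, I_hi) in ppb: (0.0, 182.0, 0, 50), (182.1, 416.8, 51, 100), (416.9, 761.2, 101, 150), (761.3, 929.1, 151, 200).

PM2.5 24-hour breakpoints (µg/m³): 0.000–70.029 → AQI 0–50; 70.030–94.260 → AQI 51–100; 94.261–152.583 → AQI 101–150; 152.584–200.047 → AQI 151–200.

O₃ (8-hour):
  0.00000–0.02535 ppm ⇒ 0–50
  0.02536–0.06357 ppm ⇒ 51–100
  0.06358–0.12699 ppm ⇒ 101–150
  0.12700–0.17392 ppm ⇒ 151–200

CO: 15.940 ∈ [12.406, 18.804] ↔ index [51, 100].
51 + (15.940−12.406)·(100−51)/(18.804−12.406) = 51 + 3.534·49/6.398 ≈ 78.07, so AQI = 78.
SO₂: 179.0 ∈ [136.9, 251.1] ↔ index [51, 100].
51 + (179.0−136.9)·(100−51)/(251.1−136.9) = 51 + 42.1·49/114.2 ≈ 69.06, so AQI = 69.
NO₂: 380.2 ∈ [182.1, 416.8] ↔ index [51, 100].
51 + (380.2−182.1)·(100−51)/(416.8−182.1) = 51 + 198.1·49/234.7 ≈ 92.36, so AQI = 92.
PM2.5: row 152.584–200.047 (AQI 151–200). (200−151)·(176.086−152.584)/(200.047−152.584) + 151 = 49·23.502/47.463 + 151 ≈ 175.26 → 175.
O₃: 0.10692 lies in 0.06358–0.12699, so I_lo=101, I_hi=150, C_lo=0.06358, C_hi=0.12699.
(150−101)/(0.12699−0.06358) × (0.10692−0.06358) + 101 = 49/0.06341 × 0.04334 + 101 ≈ 134.49 → 134.
Sub-indices: CO→78, SO₂→69, NO₂→92, PM2.5→175, O₃→134. Ranked high→low: 175, 134, 92, 78, 69. Second-highest sub-index = 134.

134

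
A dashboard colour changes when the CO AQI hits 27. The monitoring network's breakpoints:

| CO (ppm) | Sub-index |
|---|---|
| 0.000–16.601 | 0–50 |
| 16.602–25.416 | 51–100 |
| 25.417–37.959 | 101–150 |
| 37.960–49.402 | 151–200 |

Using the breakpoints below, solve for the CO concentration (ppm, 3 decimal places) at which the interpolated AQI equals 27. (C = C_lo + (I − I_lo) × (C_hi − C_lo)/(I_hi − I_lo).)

AQI 27 lies in the 0–50 band, which corresponds to 0.000–16.601 ppm.
C = 0.000 + (27−0)×(16.601−0.000)/(50−0) = 0.000 + 27×16.601/50 ≈ 8.96454 ppm → 8.965 ppm to 3 dp.

8.965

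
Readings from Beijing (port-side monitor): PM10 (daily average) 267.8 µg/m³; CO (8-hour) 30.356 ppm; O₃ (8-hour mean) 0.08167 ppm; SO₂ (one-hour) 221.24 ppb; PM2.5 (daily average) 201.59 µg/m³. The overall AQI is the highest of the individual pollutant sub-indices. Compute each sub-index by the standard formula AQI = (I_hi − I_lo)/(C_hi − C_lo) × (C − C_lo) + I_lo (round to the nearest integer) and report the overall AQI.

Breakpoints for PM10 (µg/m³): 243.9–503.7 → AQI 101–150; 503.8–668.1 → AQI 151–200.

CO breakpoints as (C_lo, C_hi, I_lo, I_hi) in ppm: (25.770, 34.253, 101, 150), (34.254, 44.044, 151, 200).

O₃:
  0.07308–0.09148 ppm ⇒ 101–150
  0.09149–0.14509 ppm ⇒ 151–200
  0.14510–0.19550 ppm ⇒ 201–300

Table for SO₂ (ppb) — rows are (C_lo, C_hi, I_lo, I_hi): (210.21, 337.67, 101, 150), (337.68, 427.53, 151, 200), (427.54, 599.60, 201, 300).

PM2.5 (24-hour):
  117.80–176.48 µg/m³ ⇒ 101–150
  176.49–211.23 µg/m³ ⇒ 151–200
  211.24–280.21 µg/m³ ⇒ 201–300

PM10: 267.8 ∈ [243.9, 503.7] ↔ index [101, 150].
101 + (267.8−243.9)·(150−101)/(503.7−243.9) = 101 + 23.9·49/259.8 ≈ 105.51, so AQI = 106.
CO: 30.356 lies in 25.770–34.253, so I_lo=101, I_hi=150, C_lo=25.770, C_hi=34.253.
(150−101)/(34.253−25.770) × (30.356−25.770) + 101 = 49/8.483 × 4.586 + 101 ≈ 127.49 → 127.
O₃: 0.08167 lies in 0.07308–0.09148, so I_lo=101, I_hi=150, C_lo=0.07308, C_hi=0.09148.
(150−101)/(0.09148−0.07308) × (0.08167−0.07308) + 101 = 49/0.01840 × 0.00859 + 101 ≈ 123.88 → 124.
SO₂ 221.24: bracket 210.21–337.67 → index 101–150; slope 49/127.46, offset 11.03.
AQI = 101 + 49/127.46·11.03 ≈ 105.24 ⇒ 105.
PM2.5: 201.59 lies in 176.49–211.23, so I_lo=151, I_hi=200, C_lo=176.49, C_hi=211.23.
(200−151)/(211.23−176.49) × (201.59−176.49) + 151 = 49/34.74 × 25.10 + 151 ≈ 186.40 → 186.
Sub-indices: PM10→106, CO→127, O₃→124, SO₂→105, PM2.5→186. Overall AQI = max = 186; dominant pollutant is PM2.5.
AQI 186: Unhealthy.

186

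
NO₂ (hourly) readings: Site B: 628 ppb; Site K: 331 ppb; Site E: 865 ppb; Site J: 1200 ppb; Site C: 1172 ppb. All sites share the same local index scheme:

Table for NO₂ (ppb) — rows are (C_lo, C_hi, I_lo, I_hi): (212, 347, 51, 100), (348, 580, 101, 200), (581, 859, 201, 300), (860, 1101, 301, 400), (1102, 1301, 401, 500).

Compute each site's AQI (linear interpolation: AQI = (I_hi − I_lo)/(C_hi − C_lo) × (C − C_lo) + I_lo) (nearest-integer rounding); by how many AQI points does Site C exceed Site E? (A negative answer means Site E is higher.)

133

Site B: row 581–859 (AQI 201–300). (300−201)·(628−581)/(859−581) + 201 = 99·47/278 + 201 ≈ 217.74 → 218.
Site K: 331 lies in 212–347, so I_lo=51, I_hi=100, C_lo=212, C_hi=347.
(100−51)/(347−212) × (331−212) + 51 = 49/135 × 119 + 51 ≈ 94.19 → 94.
Site E: 865 lies in 860–1101, so I_lo=301, I_hi=400, C_lo=860, C_hi=1101.
(400−301)/(1101−860) × (865−860) + 301 = 99/241 × 5 + 301 ≈ 303.05 → 303.
Site J: 1200 lies in 1102–1301, so I_lo=401, I_hi=500, C_lo=1102, C_hi=1301.
(500−401)/(1301−1102) × (1200−1102) + 401 = 99/199 × 98 + 401 ≈ 449.75 → 450.
Site C 1172: bracket 1102–1301 → index 401–500; slope 99/199, offset 70.
AQI = 401 + 99/199·70 ≈ 435.82 ⇒ 436.
AQIs: Site B=218, Site K=94, Site E=303, Site J=450, Site C=436. Site C (436) − Site E (303) = 133.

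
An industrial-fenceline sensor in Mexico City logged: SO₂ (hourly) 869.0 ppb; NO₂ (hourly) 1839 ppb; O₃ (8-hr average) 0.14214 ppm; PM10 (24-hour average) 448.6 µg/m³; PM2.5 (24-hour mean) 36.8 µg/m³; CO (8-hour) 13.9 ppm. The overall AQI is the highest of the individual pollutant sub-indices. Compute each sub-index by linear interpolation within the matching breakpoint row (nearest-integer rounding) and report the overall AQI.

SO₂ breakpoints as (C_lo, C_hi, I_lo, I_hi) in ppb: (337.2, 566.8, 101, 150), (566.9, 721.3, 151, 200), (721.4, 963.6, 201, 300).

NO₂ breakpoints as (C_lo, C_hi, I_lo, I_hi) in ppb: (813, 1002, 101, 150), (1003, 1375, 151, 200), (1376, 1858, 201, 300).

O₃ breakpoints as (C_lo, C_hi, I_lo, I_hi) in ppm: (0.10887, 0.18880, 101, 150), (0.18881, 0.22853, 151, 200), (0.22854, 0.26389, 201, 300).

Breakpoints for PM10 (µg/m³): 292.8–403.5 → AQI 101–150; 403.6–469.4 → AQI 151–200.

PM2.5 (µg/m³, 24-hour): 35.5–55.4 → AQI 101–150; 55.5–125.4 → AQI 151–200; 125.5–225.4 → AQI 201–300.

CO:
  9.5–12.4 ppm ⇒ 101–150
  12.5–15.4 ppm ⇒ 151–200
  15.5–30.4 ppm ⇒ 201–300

SO₂: row 721.4–963.6 (AQI 201–300). (300−201)·(869.0−721.4)/(963.6−721.4) + 201 = 99·147.6/242.2 + 201 ≈ 261.33 → 261.
NO₂: row 1376–1858 (AQI 201–300). (300−201)·(1839−1376)/(1858−1376) + 201 = 99·463/482 + 201 ≈ 296.10 → 296.
O₃: 0.14214 ∈ [0.10887, 0.18880] ↔ index [101, 150].
101 + (0.14214−0.10887)·(150−101)/(0.18880−0.10887) = 101 + 0.03327·49/0.07993 ≈ 121.40, so AQI = 121.
PM10: 448.6 lies in 403.6–469.4, so I_lo=151, I_hi=200, C_lo=403.6, C_hi=469.4.
(200−151)/(469.4−403.6) × (448.6−403.6) + 151 = 49/65.8 × 45.0 + 151 ≈ 184.51 → 185.
PM2.5: 36.8 lies in 35.5–55.4, so I_lo=101, I_hi=150, C_lo=35.5, C_hi=55.4.
(150−101)/(55.4−35.5) × (36.8−35.5) + 101 = 49/19.9 × 1.3 + 101 ≈ 104.20 → 104.
CO 13.9: bracket 12.5–15.4 → index 151–200; slope 49/2.9, offset 1.4.
AQI = 151 + 49/2.9·1.4 ≈ 174.66 ⇒ 175.
Sub-indices: SO₂→261, NO₂→296, O₃→121, PM10→185, PM2.5→104, CO→175. Overall AQI = max = 296; dominant pollutant is NO₂.

296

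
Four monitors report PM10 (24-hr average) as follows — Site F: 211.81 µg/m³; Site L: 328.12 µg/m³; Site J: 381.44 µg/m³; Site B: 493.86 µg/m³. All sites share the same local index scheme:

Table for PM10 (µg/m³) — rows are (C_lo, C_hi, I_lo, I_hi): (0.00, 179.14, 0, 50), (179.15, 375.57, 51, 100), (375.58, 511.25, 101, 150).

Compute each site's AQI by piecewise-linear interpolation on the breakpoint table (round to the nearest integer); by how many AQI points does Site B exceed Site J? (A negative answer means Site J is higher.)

Site F: 211.81 lies in 179.15–375.57, so I_lo=51, I_hi=100, C_lo=179.15, C_hi=375.57.
(100−51)/(375.57−179.15) × (211.81−179.15) + 51 = 49/196.42 × 32.66 + 51 ≈ 59.15 → 59.
Site L: 328.12 lies in 179.15–375.57, so I_lo=51, I_hi=100, C_lo=179.15, C_hi=375.57.
(100−51)/(375.57−179.15) × (328.12−179.15) + 51 = 49/196.42 × 148.97 + 51 ≈ 88.16 → 88.
Site J: row 375.58–511.25 (AQI 101–150). (150−101)·(381.44−375.58)/(511.25−375.58) + 101 = 49·5.86/135.67 + 101 ≈ 103.12 → 103.
Site B: row 375.58–511.25 (AQI 101–150). (150−101)·(493.86−375.58)/(511.25−375.58) + 101 = 49·118.28/135.67 + 101 ≈ 143.72 → 144.
AQIs: Site F=59, Site L=88, Site J=103, Site B=144. Site B (144) − Site J (103) = 41.

41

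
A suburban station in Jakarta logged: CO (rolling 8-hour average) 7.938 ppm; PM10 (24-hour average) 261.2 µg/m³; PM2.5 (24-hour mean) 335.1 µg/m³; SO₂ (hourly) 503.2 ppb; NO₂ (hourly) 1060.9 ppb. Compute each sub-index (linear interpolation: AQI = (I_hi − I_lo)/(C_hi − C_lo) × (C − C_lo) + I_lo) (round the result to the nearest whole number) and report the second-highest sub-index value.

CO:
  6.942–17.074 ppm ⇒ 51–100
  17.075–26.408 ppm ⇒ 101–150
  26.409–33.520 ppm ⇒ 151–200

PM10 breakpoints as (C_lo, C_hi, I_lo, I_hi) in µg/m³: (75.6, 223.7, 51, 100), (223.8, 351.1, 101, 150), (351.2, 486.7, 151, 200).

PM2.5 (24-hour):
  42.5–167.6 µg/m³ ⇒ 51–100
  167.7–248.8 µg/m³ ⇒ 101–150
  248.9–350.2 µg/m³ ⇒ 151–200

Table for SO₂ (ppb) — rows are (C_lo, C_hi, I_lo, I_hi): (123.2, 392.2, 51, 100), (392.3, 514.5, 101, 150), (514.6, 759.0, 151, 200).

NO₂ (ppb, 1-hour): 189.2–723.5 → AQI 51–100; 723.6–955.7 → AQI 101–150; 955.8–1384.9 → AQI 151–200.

163

CO: row 6.942–17.074 (AQI 51–100). (100−51)·(7.938−6.942)/(17.074−6.942) + 51 = 49·0.996/10.132 + 51 ≈ 55.82 → 56.
PM10: row 223.8–351.1 (AQI 101–150). (150−101)·(261.2−223.8)/(351.1−223.8) + 101 = 49·37.4/127.3 + 101 ≈ 115.40 → 115.
PM2.5: row 248.9–350.2 (AQI 151–200). (200−151)·(335.1−248.9)/(350.2−248.9) + 151 = 49·86.2/101.3 + 151 ≈ 192.70 → 193.
SO₂: 503.2 ∈ [392.3, 514.5] ↔ index [101, 150].
101 + (503.2−392.3)·(150−101)/(514.5−392.3) = 101 + 110.9·49/122.2 ≈ 145.47, so AQI = 145.
NO₂: row 955.8–1384.9 (AQI 151–200). (200−151)·(1060.9−955.8)/(1384.9−955.8) + 151 = 49·105.1/429.1 + 151 ≈ 163.00 → 163.
Sub-indices: CO→56, PM10→115, PM2.5→193, SO₂→145, NO₂→163. Ranked high→low: 193, 163, 145, 115, 56. Second-highest sub-index = 163.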